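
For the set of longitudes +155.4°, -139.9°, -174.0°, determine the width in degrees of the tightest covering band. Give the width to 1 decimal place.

Sort the longitudes: -174.0°, -139.9°, +155.4°.
Eastward gaps between consecutive values (wrapping around): 34.1°, 295.3°, 30.6°.
Largest gap = 295.3° ⇒ minimal covering band is its complement: 360° − 295.3° = 64.7°.
Band runs from +155.4° eastward to -139.9°, crossing the antimeridian.

64.7°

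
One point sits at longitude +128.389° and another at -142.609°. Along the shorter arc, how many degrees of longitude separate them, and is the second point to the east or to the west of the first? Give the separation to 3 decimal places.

Raw difference: -142.609 − 128.389 = -270.998°.
Normalise into (−180°, 180°]: -270.998° + 360° = 89.002°.
Positive ⇒ the second point lies to the east; separation 89.002°.

89.002° east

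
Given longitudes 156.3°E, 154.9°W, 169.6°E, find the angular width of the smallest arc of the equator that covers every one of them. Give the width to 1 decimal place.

48.8°

Sort the longitudes: -154.9°, +156.3°, +169.6°.
Eastward gaps between consecutive values (wrapping around): 311.2°, 13.3°, 35.5°.
Largest gap = 311.2° ⇒ minimal covering band is its complement: 360° − 311.2° = 48.8°.
Band runs from +156.3° eastward to -154.9°, crossing the antimeridian.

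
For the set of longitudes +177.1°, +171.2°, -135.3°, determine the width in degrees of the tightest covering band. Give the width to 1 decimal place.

53.5°

Sort the longitudes: -135.3°, +171.2°, +177.1°.
Eastward gaps between consecutive values (wrapping around): 306.5°, 5.9°, 47.6°.
Largest gap = 306.5° ⇒ minimal covering band is its complement: 360° − 306.5° = 53.5°.
Band runs from +171.2° eastward to -135.3°, crossing the antimeridian.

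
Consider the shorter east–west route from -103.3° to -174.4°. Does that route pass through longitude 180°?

No

Signed shortest Δλ = ((-174.4 − -103.3 + 180) mod 360) − 180 = -71.1°.
Going west by 71.1° from -103.3° reaches -174.4° without touching 180°.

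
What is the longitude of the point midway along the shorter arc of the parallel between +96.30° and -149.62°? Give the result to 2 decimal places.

Signed shortest Δλ from +96.30° to -149.62° is +114.08°.
Midpoint longitude = +96.30° + (+114.08°)/2 = +96.30° + 57.04° = +153.34°.
(The naïve average (+96.30 + -149.62)/2 = -26.66° is on the wrong side of the globe.)

+153.34°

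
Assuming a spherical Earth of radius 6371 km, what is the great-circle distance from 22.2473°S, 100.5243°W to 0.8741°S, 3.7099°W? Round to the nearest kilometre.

Δλ = -3.7099 − -100.5243 = 96.8144°.
Δφ = -0.8741 − -22.2473 = 21.3732°.
a = sin²(Δφ/2) + cos φ₁ · cos φ₂ · sin²(Δλ/2) = 0.552016.
c = 2·atan2(√a, √(1−a)) = 1.67502 rad → d = 6371·c ≈ 10671.53 km.

10672 km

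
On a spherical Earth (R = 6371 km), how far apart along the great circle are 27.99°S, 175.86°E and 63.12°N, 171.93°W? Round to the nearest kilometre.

10189 km

Δλ = -171.93 − 175.86 = -347.79°; wrapped into (−180°, 180°]: 12.21°.
Δφ = 63.12 − -27.99 = 91.11°.
a = sin²(Δφ/2) + cos φ₁ · cos φ₂ · sin²(Δλ/2) = 0.514202.
c = 2·atan2(√a, √(1−a)) = 1.59920 rad → d = 6371·c ≈ 10188.52 km.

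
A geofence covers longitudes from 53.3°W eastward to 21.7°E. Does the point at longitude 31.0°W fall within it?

Band width going east from -53.3° to +21.7°: ((21.7 − -53.3) mod 360) = 75.0°.
Offset of -31.0° east of the west edge: ((-31.0 − -53.3) mod 360) = 22.3°.
22.3° ≤ 75.0° ⇒ inside.

Yes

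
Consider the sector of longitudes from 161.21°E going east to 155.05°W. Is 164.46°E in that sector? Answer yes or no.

Yes

Band width going east from +161.21° to -155.05°: ((-155.05 − 161.21) mod 360) = 43.74°.
Offset of +164.46° east of the west edge: ((164.46 − 161.21) mod 360) = 3.25°.
3.25° ≤ 43.74° ⇒ inside.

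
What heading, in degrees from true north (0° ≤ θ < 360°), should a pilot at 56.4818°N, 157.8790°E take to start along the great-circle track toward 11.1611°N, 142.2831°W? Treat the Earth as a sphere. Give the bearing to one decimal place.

109.7°

Δλ = -142.2831 − 157.8790 = -300.1621°; wrapped into (−180°, 180°]: 59.8379°.
θ = atan2( sin Δλ · cos φ₂ , cos φ₁ · sin φ₂ − sin φ₁ · cos φ₂ · cos Δλ )
  = atan2(0.84825, -0.30408) = 109.722° → normalised to [0°, 360°): 109.722°.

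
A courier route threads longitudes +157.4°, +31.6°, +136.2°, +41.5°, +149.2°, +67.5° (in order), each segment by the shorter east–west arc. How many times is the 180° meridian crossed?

Leg 1: +157.4° → +31.6°, shortest Δλ = -125.8° (west) — does not cross 180°.
Leg 2: +31.6° → +136.2°, shortest Δλ = 104.6° (east) — does not cross 180°.
Leg 3: +136.2° → +41.5°, shortest Δλ = -94.7° (west) — does not cross 180°.
Leg 4: +41.5° → +149.2°, shortest Δλ = 107.7° (east) — does not cross 180°.
Leg 5: +149.2° → +67.5°, shortest Δλ = -81.7° (west) — does not cross 180°.
Total crossings: 0.

0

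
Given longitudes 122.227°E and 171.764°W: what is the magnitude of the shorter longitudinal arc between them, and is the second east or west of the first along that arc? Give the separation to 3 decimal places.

66.009° east

Raw difference: -171.764 − 122.227 = -293.991°.
Normalise into (−180°, 180°]: -293.991° + 360° = 66.009°.
Positive ⇒ the second point lies to the east; separation 66.009°.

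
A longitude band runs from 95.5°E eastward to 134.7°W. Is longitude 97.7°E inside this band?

Yes

Band width going east from +95.5° to -134.7°: ((-134.7 − 95.5) mod 360) = 129.8°.
Offset of +97.7° east of the west edge: ((97.7 − 95.5) mod 360) = 2.2°.
2.2° ≤ 129.8° ⇒ inside.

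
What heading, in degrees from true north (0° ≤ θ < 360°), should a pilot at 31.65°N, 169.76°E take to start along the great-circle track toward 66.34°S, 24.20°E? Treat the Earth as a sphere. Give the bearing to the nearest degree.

201°

Δλ = 24.20 − 169.76 = -145.56°.
θ = atan2( sin Δλ · cos φ₂ , cos φ₁ · sin φ₂ − sin φ₁ · cos φ₂ · cos Δλ )
  = atan2(-0.22696, -0.60605) = -159.470° → normalised to [0°, 360°): 200.530°.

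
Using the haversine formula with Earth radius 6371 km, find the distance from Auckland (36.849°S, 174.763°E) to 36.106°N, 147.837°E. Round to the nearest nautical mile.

Δλ = 147.837 − 174.763 = -26.926°.
Δφ = 36.106 − -36.849 = 72.955°.
a = sin²(Δφ/2) + cos φ₁ · cos φ₂ · sin²(Δλ/2) = 0.388483.
c = 2·atan2(√a, √(1−a)) = 1.34587 rad → d = 6371·c ≈ 8574.54 km ≈ 4629.88 nmi.

4630 nmi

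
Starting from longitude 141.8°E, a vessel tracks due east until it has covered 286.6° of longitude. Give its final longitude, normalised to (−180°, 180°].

Start at +141.8°; shift +286.6° → +428.4°.
+428.4° lies outside (−180°, 180°]; subtract 360° → +68.4°.

68.4°E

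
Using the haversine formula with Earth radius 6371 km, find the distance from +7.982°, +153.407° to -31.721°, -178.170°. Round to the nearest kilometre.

Δλ = -178.170 − 153.407 = -331.577°; wrapped into (−180°, 180°]: 28.423°.
Δφ = -31.721 − 7.982 = -39.703°.
a = sin²(Δφ/2) + cos φ₁ · cos φ₂ · sin²(Δλ/2) = 0.166088.
c = 2·atan2(√a, √(1−a)) = 0.83952 rad → d = 6371·c ≈ 5348.55 km.

5349 km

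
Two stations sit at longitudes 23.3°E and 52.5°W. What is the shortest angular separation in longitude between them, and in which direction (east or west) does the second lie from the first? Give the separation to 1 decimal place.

75.8° west

Raw difference: -52.5 − 23.3 = -75.8°.
Normalise into (−180°, 180°]: -75.8° stays -75.8°.
Negative ⇒ the second point lies to the west; separation 75.8°.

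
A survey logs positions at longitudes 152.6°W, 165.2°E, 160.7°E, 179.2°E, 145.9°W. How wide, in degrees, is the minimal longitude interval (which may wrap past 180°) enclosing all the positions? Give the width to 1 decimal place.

Sort the longitudes: -152.6°, -145.9°, +160.7°, +165.2°, +179.2°.
Eastward gaps between consecutive values (wrapping around): 6.7°, 306.6°, 4.5°, 14.0°, 28.2°.
Largest gap = 306.6° ⇒ minimal covering band is its complement: 360° − 306.6° = 53.4°.
Band runs from +160.7° eastward to -145.9°, crossing the antimeridian.

53.4°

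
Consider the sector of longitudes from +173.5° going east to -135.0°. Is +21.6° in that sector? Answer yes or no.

No

Band width going east from +173.5° to -135.0°: ((-135.0 − 173.5) mod 360) = 51.5°.
Offset of +21.6° east of the west edge: ((21.6 − 173.5) mod 360) = 208.1°.
208.1° > 51.5° ⇒ outside.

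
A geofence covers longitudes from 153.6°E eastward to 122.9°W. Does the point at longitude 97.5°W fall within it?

Band width going east from +153.6° to -122.9°: ((-122.9 − 153.6) mod 360) = 83.5°.
Offset of -97.5° east of the west edge: ((-97.5 − 153.6) mod 360) = 108.9°.
108.9° > 83.5° ⇒ outside.

No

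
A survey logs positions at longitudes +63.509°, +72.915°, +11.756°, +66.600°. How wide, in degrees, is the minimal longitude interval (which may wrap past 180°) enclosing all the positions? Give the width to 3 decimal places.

61.159°

Sort the longitudes: +11.756°, +63.509°, +66.600°, +72.915°.
Eastward gaps between consecutive values (wrapping around): 51.753°, 3.091°, 6.315°, 298.841°.
Largest gap = 298.841° ⇒ minimal covering band is its complement: 360° − 298.841° = 61.159°.
Band runs from +11.756° eastward to +72.915°.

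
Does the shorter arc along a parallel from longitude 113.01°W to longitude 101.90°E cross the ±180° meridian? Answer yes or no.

Yes

Naïve |101.90 − -113.01| = 214.91° > 180°, so the shorter arc goes the other way round — across 180°.
Signed shortest Δλ = ((101.90 − -113.01 + 180) mod 360) − 180 = -145.09°.
Going west by 145.09° from -113.01° passes through 180° before reaching +101.90°.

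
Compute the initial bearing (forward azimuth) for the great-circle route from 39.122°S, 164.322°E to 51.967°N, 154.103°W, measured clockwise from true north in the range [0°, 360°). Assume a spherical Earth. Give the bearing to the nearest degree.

Δλ = -154.103 − 164.322 = -318.425°; wrapped into (−180°, 180°]: 41.575°.
θ = atan2( sin Δλ · cos φ₂ , cos φ₁ · sin φ₂ − sin φ₁ · cos φ₂ · cos Δλ )
  = atan2(0.40885, 0.90189) = 24.386° → normalised to [0°, 360°): 24.386°.

24°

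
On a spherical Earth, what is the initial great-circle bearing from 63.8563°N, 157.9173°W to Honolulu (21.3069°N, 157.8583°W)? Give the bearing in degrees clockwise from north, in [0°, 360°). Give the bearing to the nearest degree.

180°

Δλ = -157.8583 − -157.9173 = 0.0590°.
θ = atan2( sin Δλ · cos φ₂ , cos φ₁ · sin φ₂ − sin φ₁ · cos φ₂ · cos Δλ )
  = atan2(0.00096, -0.67623) = 179.919° → normalised to [0°, 360°): 179.919°.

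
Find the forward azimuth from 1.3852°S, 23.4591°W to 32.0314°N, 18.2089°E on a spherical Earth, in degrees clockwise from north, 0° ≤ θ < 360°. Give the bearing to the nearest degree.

46°

Δλ = 18.2089 − -23.4591 = 41.6680°.
θ = atan2( sin Δλ · cos φ₂ , cos φ₁ · sin φ₂ − sin φ₁ · cos φ₂ · cos Δλ )
  = atan2(0.56360, 0.54554) = 45.933° → normalised to [0°, 360°): 45.933°.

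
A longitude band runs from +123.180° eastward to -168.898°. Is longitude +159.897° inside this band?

Band width going east from +123.180° to -168.898°: ((-168.898 − 123.180) mod 360) = 67.922°.
Offset of +159.897° east of the west edge: ((159.897 − 123.180) mod 360) = 36.717°.
36.717° ≤ 67.922° ⇒ inside.

Yes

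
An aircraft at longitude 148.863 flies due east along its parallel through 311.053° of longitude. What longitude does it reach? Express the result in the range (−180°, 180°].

+99.916°

Start at +148.863°; shift +311.053° → +459.916°.
+459.916° lies outside (−180°, 180°]; subtract 360° → +99.916°.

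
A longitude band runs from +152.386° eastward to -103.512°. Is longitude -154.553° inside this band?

Yes

Band width going east from +152.386° to -103.512°: ((-103.512 − 152.386) mod 360) = 104.102°.
Offset of -154.553° east of the west edge: ((-154.553 − 152.386) mod 360) = 53.061°.
53.061° ≤ 104.102° ⇒ inside.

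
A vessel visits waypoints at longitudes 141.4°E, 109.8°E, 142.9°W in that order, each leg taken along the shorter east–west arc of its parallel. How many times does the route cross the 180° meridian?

1

Leg 1: +141.4° → +109.8°, shortest Δλ = -31.6° (west) — does not cross 180°.
Leg 2: +109.8° → -142.9°, shortest Δλ = 107.3° (east) — crosses 180°.
Total crossings: 1.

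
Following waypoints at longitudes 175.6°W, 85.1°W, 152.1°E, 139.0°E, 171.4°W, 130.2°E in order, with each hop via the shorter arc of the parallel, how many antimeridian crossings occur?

Leg 1: -175.6° → -85.1°, shortest Δλ = 90.5° (east) — does not cross 180°.
Leg 2: -85.1° → +152.1°, shortest Δλ = -122.8° (west) — crosses 180°.
Leg 3: +152.1° → +139.0°, shortest Δλ = -13.1° (west) — does not cross 180°.
Leg 4: +139.0° → -171.4°, shortest Δλ = 49.6° (east) — crosses 180°.
Leg 5: -171.4° → +130.2°, shortest Δλ = -58.4° (west) — crosses 180°.
Total crossings: 3.

3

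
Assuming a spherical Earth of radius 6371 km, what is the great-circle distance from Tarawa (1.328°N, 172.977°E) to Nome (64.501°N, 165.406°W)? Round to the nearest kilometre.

Δλ = -165.406 − 172.977 = -338.383°; wrapped into (−180°, 180°]: 21.617°.
Δφ = 64.501 − 1.328 = 63.173°.
a = sin²(Δφ/2) + cos φ₁ · cos φ₂ · sin²(Δλ/2) = 0.289486.
c = 2·atan2(√a, √(1−a)) = 1.13622 rad → d = 6371·c ≈ 7238.84 km.

7239 km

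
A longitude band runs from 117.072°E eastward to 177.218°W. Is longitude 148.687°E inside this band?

Band width going east from +117.072° to -177.218°: ((-177.218 − 117.072) mod 360) = 65.710°.
Offset of +148.687° east of the west edge: ((148.687 − 117.072) mod 360) = 31.615°.
31.615° ≤ 65.710° ⇒ inside.

Yes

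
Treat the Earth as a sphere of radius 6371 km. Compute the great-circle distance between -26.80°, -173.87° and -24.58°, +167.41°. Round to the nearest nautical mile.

Δλ = 167.41 − -173.87 = 341.28°; wrapped into (−180°, 180°]: -18.72°.
Δφ = -24.58 − -26.80 = 2.22°.
a = sin²(Δφ/2) + cos φ₁ · cos φ₂ · sin²(Δλ/2) = 0.021845.
c = 2·atan2(√a, √(1−a)) = 0.29669 rad → d = 6371·c ≈ 1890.22 km ≈ 1020.64 nmi.

1021 nmi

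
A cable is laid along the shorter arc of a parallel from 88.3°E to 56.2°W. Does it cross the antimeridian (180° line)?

No

Signed shortest Δλ = ((-56.2 − 88.3 + 180) mod 360) − 180 = -144.5°.
Going west by 144.5° from +88.3° reaches -56.2° without touching 180°.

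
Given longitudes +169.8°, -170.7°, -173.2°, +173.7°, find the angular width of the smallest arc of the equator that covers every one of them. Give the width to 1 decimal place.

Sort the longitudes: -173.2°, -170.7°, +169.8°, +173.7°.
Eastward gaps between consecutive values (wrapping around): 2.5°, 340.5°, 3.9°, 13.1°.
Largest gap = 340.5° ⇒ minimal covering band is its complement: 360° − 340.5° = 19.5°.
Band runs from +169.8° eastward to -170.7°, crossing the antimeridian.

19.5°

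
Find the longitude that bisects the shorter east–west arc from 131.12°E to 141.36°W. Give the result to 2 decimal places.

174.88°E

Signed shortest Δλ from +131.12° to -141.36° is +87.52°.
Midpoint longitude = +131.12° + (+87.52°)/2 = +131.12° + 43.76° = +174.88°.
(The naïve average (+131.12 + -141.36)/2 = -5.12° is on the wrong side of the globe.)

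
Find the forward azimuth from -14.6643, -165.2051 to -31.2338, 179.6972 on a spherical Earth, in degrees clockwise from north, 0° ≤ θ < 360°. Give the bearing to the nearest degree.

217°

Δλ = 179.6972 − -165.2051 = 344.9023°; wrapped into (−180°, 180°]: -15.0977°.
θ = atan2( sin Δλ · cos φ₂ , cos φ₁ · sin φ₂ − sin φ₁ · cos φ₂ · cos Δλ )
  = atan2(-0.22271, -0.29265) = -142.728° → normalised to [0°, 360°): 217.272°.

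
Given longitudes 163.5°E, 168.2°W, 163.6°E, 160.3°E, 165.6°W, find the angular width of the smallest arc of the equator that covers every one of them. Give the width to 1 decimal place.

34.1°

Sort the longitudes: -168.2°, -165.6°, +160.3°, +163.5°, +163.6°.
Eastward gaps between consecutive values (wrapping around): 2.6°, 325.9°, 3.2°, 0.1°, 28.2°.
Largest gap = 325.9° ⇒ minimal covering band is its complement: 360° − 325.9° = 34.1°.
Band runs from +160.3° eastward to -165.6°, crossing the antimeridian.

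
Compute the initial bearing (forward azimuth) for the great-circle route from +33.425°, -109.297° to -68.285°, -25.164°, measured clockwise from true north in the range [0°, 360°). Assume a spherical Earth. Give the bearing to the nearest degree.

155°

Δλ = -25.164 − -109.297 = 84.133°.
θ = atan2( sin Δλ · cos φ₂ , cos φ₁ · sin φ₂ − sin φ₁ · cos φ₂ · cos Δλ )
  = atan2(0.36805, -0.79621) = 155.191° → normalised to [0°, 360°): 155.191°.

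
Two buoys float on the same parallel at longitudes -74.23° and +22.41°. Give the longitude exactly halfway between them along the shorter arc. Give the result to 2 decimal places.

-25.91°

Signed shortest Δλ from -74.23° to +22.41° is +96.64°.
Midpoint longitude = -74.23° + (+96.64°)/2 = -74.23° + 48.32° = -25.91°.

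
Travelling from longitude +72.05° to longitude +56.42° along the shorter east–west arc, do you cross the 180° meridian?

No

Signed shortest Δλ = ((56.42 − 72.05 + 180) mod 360) − 180 = -15.63°.
Going west by 15.63° from +72.05° reaches +56.42° without touching 180°.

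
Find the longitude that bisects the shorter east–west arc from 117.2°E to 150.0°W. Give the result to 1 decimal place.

163.6°E

Signed shortest Δλ from +117.2° to -150.0° is +92.8°.
Midpoint longitude = +117.2° + (+92.8°)/2 = +117.2° + 46.4° = +163.6°.
(The naïve average (+117.2 + -150.0)/2 = -16.4° is on the wrong side of the globe.)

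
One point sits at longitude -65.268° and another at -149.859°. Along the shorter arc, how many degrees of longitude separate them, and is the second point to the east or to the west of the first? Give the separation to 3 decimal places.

Raw difference: -149.859 − -65.268 = -84.591°.
Normalise into (−180°, 180°]: -84.591° stays -84.591°.
Negative ⇒ the second point lies to the west; separation 84.591°.

84.591° west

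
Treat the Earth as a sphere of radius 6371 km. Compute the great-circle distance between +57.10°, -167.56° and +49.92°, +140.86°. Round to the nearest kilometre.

3415 km

Δλ = 140.86 − -167.56 = 308.42°; wrapped into (−180°, 180°]: -51.58°.
Δφ = 49.92 − 57.10 = -7.18°.
a = sin²(Δφ/2) + cos φ₁ · cos φ₂ · sin²(Δλ/2) = 0.070120.
c = 2·atan2(√a, √(1−a)) = 0.53600 rad → d = 6371·c ≈ 3414.84 km.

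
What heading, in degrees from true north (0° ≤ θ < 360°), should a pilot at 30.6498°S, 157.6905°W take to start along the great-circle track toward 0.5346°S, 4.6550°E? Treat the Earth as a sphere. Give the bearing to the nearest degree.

Δλ = 4.6550 − -157.6905 = 162.3455°.
θ = atan2( sin Δλ · cos φ₂ , cos φ₁ · sin φ₂ − sin φ₁ · cos φ₂ · cos Δλ )
  = atan2(0.30326, -0.49379) = 148.443° → normalised to [0°, 360°): 148.443°.

148°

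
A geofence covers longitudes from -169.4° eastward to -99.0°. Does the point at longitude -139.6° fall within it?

Band width going east from -169.4° to -99.0°: ((-99.0 − -169.4) mod 360) = 70.4°.
Offset of -139.6° east of the west edge: ((-139.6 − -169.4) mod 360) = 29.8°.
29.8° ≤ 70.4° ⇒ inside.

Yes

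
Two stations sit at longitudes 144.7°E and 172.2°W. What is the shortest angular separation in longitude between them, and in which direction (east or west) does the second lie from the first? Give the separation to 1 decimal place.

43.1° east

Raw difference: -172.2 − 144.7 = -316.9°.
Normalise into (−180°, 180°]: -316.9° + 360° = 43.1°.
Positive ⇒ the second point lies to the east; separation 43.1°.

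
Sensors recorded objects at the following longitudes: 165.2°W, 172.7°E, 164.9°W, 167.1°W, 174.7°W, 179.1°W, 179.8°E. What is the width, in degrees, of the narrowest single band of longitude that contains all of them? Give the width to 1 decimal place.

Sort the longitudes: -179.1°, -174.7°, -167.1°, -165.2°, -164.9°, +172.7°, +179.8°.
Eastward gaps between consecutive values (wrapping around): 4.4°, 7.6°, 1.9°, 0.3°, 337.6°, 7.1°, 1.1°.
Largest gap = 337.6° ⇒ minimal covering band is its complement: 360° − 337.6° = 22.4°.
Band runs from +172.7° eastward to -164.9°, crossing the antimeridian.

22.4°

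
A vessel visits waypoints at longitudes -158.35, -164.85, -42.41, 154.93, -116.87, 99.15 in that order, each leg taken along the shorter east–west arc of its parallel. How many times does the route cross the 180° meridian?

3

Leg 1: -158.35° → -164.85°, shortest Δλ = -6.5° (west) — does not cross 180°.
Leg 2: -164.85° → -42.41°, shortest Δλ = 122.44° (east) — does not cross 180°.
Leg 3: -42.41° → +154.93°, shortest Δλ = -162.66° (west) — crosses 180°.
Leg 4: +154.93° → -116.87°, shortest Δλ = 88.2° (east) — crosses 180°.
Leg 5: -116.87° → +99.15°, shortest Δλ = -143.98° (west) — crosses 180°.
Total crossings: 3.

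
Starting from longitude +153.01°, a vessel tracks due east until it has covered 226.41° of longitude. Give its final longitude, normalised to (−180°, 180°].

Start at +153.01°; shift +226.41° → +379.42°.
+379.42° lies outside (−180°, 180°]; subtract 360° → +19.42°.

+19.42°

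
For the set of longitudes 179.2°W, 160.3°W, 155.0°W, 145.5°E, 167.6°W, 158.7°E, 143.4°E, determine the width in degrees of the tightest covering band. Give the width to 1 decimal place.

61.6°

Sort the longitudes: -179.2°, -167.6°, -160.3°, -155.0°, +143.4°, +145.5°, +158.7°.
Eastward gaps between consecutive values (wrapping around): 11.6°, 7.3°, 5.3°, 298.4°, 2.1°, 13.2°, 22.1°.
Largest gap = 298.4° ⇒ minimal covering band is its complement: 360° − 298.4° = 61.6°.
Band runs from +143.4° eastward to -155.0°, crossing the antimeridian.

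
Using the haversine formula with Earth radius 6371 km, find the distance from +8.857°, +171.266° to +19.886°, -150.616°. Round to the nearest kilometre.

4273 km

Δλ = -150.616 − 171.266 = -321.882°; wrapped into (−180°, 180°]: 38.118°.
Δφ = 19.886 − 8.857 = 11.029°.
a = sin²(Δφ/2) + cos φ₁ · cos φ₂ · sin²(Δλ/2) = 0.108310.
c = 2·atan2(√a, √(1−a)) = 0.67071 rad → d = 6371·c ≈ 4273.11 km.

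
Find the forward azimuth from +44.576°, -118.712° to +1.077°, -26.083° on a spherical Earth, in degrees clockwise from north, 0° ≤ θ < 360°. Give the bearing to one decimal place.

87.4°

Δλ = -26.083 − -118.712 = 92.629°.
θ = atan2( sin Δλ · cos φ₂ , cos φ₁ · sin φ₂ − sin φ₁ · cos φ₂ · cos Δλ )
  = atan2(0.99877, 0.04558) = 87.387° → normalised to [0°, 360°): 87.387°.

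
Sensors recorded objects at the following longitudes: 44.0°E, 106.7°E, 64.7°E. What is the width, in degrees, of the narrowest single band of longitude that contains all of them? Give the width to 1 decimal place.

Sort the longitudes: +44.0°, +64.7°, +106.7°.
Eastward gaps between consecutive values (wrapping around): 20.7°, 42.0°, 297.3°.
Largest gap = 297.3° ⇒ minimal covering band is its complement: 360° − 297.3° = 62.7°.
Band runs from +44.0° eastward to +106.7°.

62.7°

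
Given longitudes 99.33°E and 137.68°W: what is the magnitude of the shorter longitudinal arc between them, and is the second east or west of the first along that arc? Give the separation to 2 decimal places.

122.99° east

Raw difference: -137.68 − 99.33 = -237.01°.
Normalise into (−180°, 180°]: -237.01° + 360° = 122.99°.
Positive ⇒ the second point lies to the east; separation 122.99°.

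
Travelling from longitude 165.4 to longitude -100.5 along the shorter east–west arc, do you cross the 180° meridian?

Naïve |-100.5 − 165.4| = 265.9° > 180°, so the shorter arc goes the other way round — across 180°.
Signed shortest Δλ = ((-100.5 − 165.4 + 180) mod 360) − 180 = 94.1°.
Going east by 94.1° from +165.4° passes through 180° before reaching -100.5°.

Yes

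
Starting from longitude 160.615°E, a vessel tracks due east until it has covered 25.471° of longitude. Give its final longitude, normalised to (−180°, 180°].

173.914°W

Start at +160.615°; shift +25.471° → +186.086°.
+186.086° lies outside (−180°, 180°]; subtract 360° → -173.914°.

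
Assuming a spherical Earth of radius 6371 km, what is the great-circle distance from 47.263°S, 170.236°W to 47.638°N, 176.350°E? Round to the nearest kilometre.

Δλ = 176.350 − -170.236 = 346.586°; wrapped into (−180°, 180°]: -13.414°.
Δφ = 47.638 − -47.263 = 94.901°.
a = sin²(Δφ/2) + cos φ₁ · cos φ₂ · sin²(Δλ/2) = 0.548955.
c = 2·atan2(√a, √(1−a)) = 1.66886 rad → d = 6371·c ≈ 10632.32 km.

10632 km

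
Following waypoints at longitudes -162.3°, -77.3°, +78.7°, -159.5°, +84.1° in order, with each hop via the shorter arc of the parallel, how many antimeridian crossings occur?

2

Leg 1: -162.3° → -77.3°, shortest Δλ = 85.0° (east) — does not cross 180°.
Leg 2: -77.3° → +78.7°, shortest Δλ = 156.0° (east) — does not cross 180°.
Leg 3: +78.7° → -159.5°, shortest Δλ = 121.8° (east) — crosses 180°.
Leg 4: -159.5° → +84.1°, shortest Δλ = -116.4° (west) — crosses 180°.
Total crossings: 2.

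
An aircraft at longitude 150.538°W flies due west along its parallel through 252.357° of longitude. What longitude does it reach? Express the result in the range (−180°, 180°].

42.895°W

Start at -150.538°; shift −252.357° → -402.895°.
-402.895° lies outside (−180°, 180°]; add 360° → -42.895°.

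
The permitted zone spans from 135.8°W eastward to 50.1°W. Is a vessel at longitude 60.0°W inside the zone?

Yes

Band width going east from -135.8° to -50.1°: ((-50.1 − -135.8) mod 360) = 85.7°.
Offset of -60.0° east of the west edge: ((-60.0 − -135.8) mod 360) = 75.8°.
75.8° ≤ 85.7° ⇒ inside.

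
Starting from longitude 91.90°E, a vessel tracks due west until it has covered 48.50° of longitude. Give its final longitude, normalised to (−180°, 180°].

43.40°E

Start at +91.90°; shift −48.50° → +43.40°.
+43.40° already lies in (−180°, 180°].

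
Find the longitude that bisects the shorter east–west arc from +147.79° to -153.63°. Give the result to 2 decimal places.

Signed shortest Δλ from +147.79° to -153.63° is +58.58°.
Midpoint longitude = +147.79° + (+58.58°)/2 = +147.79° + 29.29° = +177.08°.
(The naïve average (+147.79 + -153.63)/2 = -2.92° is on the wrong side of the globe.)

+177.08°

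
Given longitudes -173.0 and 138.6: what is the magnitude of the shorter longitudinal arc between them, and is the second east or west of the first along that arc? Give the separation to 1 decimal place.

48.4° west

Raw difference: 138.6 − -173.0 = 311.6°.
Normalise into (−180°, 180°]: 311.6° − 360° = -48.4°.
Negative ⇒ the second point lies to the west; separation 48.4°.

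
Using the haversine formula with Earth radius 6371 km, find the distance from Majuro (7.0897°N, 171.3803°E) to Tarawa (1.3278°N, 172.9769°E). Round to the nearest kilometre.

665 km

Δλ = 172.9769 − 171.3803 = 1.5966°.
Δφ = 1.3278 − 7.0897 = -5.7619°.
a = sin²(Δφ/2) + cos φ₁ · cos φ₂ · sin²(Δλ/2) = 0.002719.
c = 2·atan2(√a, √(1−a)) = 0.10433 rad → d = 6371·c ≈ 664.69 km.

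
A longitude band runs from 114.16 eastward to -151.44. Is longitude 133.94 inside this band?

Band width going east from +114.16° to -151.44°: ((-151.44 − 114.16) mod 360) = 94.40°.
Offset of +133.94° east of the west edge: ((133.94 − 114.16) mod 360) = 19.78°.
19.78° ≤ 94.40° ⇒ inside.

Yes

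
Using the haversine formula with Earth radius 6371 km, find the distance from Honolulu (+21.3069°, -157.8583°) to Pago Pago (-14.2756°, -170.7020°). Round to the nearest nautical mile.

2267 nmi

Δλ = -170.7020 − -157.8583 = -12.8437°.
Δφ = -14.2756 − 21.3069 = -35.5825°.
a = sin²(Δφ/2) + cos φ₁ · cos φ₂ · sin²(Δλ/2) = 0.104656.
c = 2·atan2(√a, √(1−a)) = 0.65886 rad → d = 6371·c ≈ 4197.62 km ≈ 2266.53 nmi.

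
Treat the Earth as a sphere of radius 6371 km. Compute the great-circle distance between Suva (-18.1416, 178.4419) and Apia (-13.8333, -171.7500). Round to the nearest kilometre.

Δλ = -171.7500 − 178.4419 = -350.1919°; wrapped into (−180°, 180°]: 9.8081°.
Δφ = -13.8333 − -18.1416 = 4.3083°.
a = sin²(Δφ/2) + cos φ₁ · cos φ₂ · sin²(Δλ/2) = 0.008156.
c = 2·atan2(√a, √(1−a)) = 0.18087 rad → d = 6371·c ≈ 1152.32 km.

1152 km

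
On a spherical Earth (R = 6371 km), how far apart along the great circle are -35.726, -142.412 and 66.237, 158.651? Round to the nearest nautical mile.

Δλ = 158.651 − -142.412 = 301.063°; wrapped into (−180°, 180°]: -58.937°.
Δφ = 66.237 − -35.726 = 101.963°.
a = sin²(Δφ/2) + cos φ₁ · cos φ₂ · sin²(Δλ/2) = 0.682808.
c = 2·atan2(√a, √(1−a)) = 1.94509 rad → d = 6371·c ≈ 12392.17 km ≈ 6691.24 nmi.

6691 nmi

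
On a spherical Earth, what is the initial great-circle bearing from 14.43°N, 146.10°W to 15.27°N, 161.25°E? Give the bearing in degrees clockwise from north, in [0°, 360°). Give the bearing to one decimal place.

Δλ = 161.25 − -146.10 = 307.35°; wrapped into (−180°, 180°]: -52.65°.
θ = atan2( sin Δλ · cos φ₂ , cos φ₁ · sin φ₂ − sin φ₁ · cos φ₂ · cos Δλ )
  = atan2(-0.76688, 0.10921) = -81.895° → normalised to [0°, 360°): 278.105°.

278.1°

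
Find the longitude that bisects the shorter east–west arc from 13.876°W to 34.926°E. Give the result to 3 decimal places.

Signed shortest Δλ from -13.876° to +34.926° is +48.802°.
Midpoint longitude = -13.876° + (+48.802°)/2 = -13.876° + 24.401° = +10.525°.

10.525°E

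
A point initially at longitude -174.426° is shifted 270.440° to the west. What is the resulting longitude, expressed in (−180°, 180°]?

Start at -174.426°; shift −270.440° → -444.866°.
-444.866° lies outside (−180°, 180°]; add 360° → -84.866°.

-84.866°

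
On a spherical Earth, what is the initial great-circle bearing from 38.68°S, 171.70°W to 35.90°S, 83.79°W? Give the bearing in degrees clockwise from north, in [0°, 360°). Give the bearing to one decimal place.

Δλ = -83.79 − -171.70 = 87.91°.
θ = atan2( sin Δλ · cos φ₂ , cos φ₁ · sin φ₂ − sin φ₁ · cos φ₂ · cos Δλ )
  = atan2(0.80950, -0.43929) = 118.487° → normalised to [0°, 360°): 118.487°.

118.5°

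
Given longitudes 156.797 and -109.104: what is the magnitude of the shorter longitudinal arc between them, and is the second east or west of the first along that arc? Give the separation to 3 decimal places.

Raw difference: -109.104 − 156.797 = -265.901°.
Normalise into (−180°, 180°]: -265.901° + 360° = 94.099°.
Positive ⇒ the second point lies to the east; separation 94.099°.

94.099° east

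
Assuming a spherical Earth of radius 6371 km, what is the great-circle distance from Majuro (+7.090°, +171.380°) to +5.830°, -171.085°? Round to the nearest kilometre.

Δλ = -171.085 − 171.380 = -342.465°; wrapped into (−180°, 180°]: 17.535°.
Δφ = 5.830 − 7.090 = -1.260°.
a = sin²(Δφ/2) + cos φ₁ · cos φ₂ · sin²(Δλ/2) = 0.023057.
c = 2·atan2(√a, √(1−a)) = 0.30487 rad → d = 6371·c ≈ 1942.35 km.

1942 km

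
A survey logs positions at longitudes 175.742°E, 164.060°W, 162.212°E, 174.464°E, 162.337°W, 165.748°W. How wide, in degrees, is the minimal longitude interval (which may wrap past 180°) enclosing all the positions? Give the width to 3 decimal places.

Sort the longitudes: -165.748°, -164.060°, -162.337°, +162.212°, +174.464°, +175.742°.
Eastward gaps between consecutive values (wrapping around): 1.688°, 1.723°, 324.549°, 12.252°, 1.278°, 18.510°.
Largest gap = 324.549° ⇒ minimal covering band is its complement: 360° − 324.549° = 35.451°.
Band runs from +162.212° eastward to -162.337°, crossing the antimeridian.

35.451°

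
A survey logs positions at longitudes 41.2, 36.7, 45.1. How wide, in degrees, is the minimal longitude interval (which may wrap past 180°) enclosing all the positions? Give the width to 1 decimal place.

8.4°

Sort the longitudes: +36.7°, +41.2°, +45.1°.
Eastward gaps between consecutive values (wrapping around): 4.5°, 3.9°, 351.6°.
Largest gap = 351.6° ⇒ minimal covering band is its complement: 360° − 351.6° = 8.4°.
Band runs from +36.7° eastward to +45.1°.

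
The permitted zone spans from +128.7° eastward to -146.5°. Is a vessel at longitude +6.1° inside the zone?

Band width going east from +128.7° to -146.5°: ((-146.5 − 128.7) mod 360) = 84.8°.
Offset of +6.1° east of the west edge: ((6.1 − 128.7) mod 360) = 237.4°.
237.4° > 84.8° ⇒ outside.

No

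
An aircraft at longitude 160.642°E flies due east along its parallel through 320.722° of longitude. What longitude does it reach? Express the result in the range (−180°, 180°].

Start at +160.642°; shift +320.722° → +481.364°.
+481.364° lies outside (−180°, 180°]; subtract 360° → +121.364°.

121.364°E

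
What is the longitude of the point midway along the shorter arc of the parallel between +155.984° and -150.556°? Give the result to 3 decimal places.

-177.286°

Signed shortest Δλ from +155.984° to -150.556° is +53.460°.
Midpoint longitude = +155.984° + (+53.460°)/2 = +155.984° + 26.730° = +182.714°.
Normalise into (−180°, 180°]: -177.286°.
(The naïve average (+155.984 + -150.556)/2 = 2.714° is on the wrong side of the globe.)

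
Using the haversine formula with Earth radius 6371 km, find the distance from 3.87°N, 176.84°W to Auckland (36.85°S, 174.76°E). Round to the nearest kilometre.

Δλ = 174.76 − -176.84 = 351.60°; wrapped into (−180°, 180°]: -8.40°.
Δφ = -36.85 − 3.87 = -40.72°.
a = sin²(Δφ/2) + cos φ₁ · cos φ₂ · sin²(Δλ/2) = 0.125329.
c = 2·atan2(√a, √(1−a)) = 0.72373 rad → d = 6371·c ≈ 4610.88 km.

4611 km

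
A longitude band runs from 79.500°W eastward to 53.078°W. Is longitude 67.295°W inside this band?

Yes

Band width going east from -79.500° to -53.078°: ((-53.078 − -79.500) mod 360) = 26.422°.
Offset of -67.295° east of the west edge: ((-67.295 − -79.500) mod 360) = 12.205°.
12.205° ≤ 26.422° ⇒ inside.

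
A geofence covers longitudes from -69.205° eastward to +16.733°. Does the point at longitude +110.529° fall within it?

Band width going east from -69.205° to +16.733°: ((16.733 − -69.205) mod 360) = 85.938°.
Offset of +110.529° east of the west edge: ((110.529 − -69.205) mod 360) = 179.734°.
179.734° > 85.938° ⇒ outside.

No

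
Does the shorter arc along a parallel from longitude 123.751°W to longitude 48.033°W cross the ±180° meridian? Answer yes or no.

No

Signed shortest Δλ = ((-48.033 − -123.751 + 180) mod 360) − 180 = 75.718°.
Going east by 75.718° from -123.751° reaches -48.033° without touching 180°.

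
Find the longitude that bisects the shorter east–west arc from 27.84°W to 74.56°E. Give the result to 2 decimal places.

Signed shortest Δλ from -27.84° to +74.56° is +102.40°.
Midpoint longitude = -27.84° + (+102.40°)/2 = -27.84° + 51.20° = +23.36°.

23.36°E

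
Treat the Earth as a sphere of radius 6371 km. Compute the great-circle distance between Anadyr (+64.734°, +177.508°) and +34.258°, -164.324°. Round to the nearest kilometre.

3604 km

Δλ = -164.324 − 177.508 = -341.832°; wrapped into (−180°, 180°]: 18.168°.
Δφ = 34.258 − 64.734 = -30.476°.
a = sin²(Δφ/2) + cos φ₁ · cos φ₂ · sin²(Δλ/2) = 0.077873.
c = 2·atan2(√a, √(1−a)) = 0.56562 rad → d = 6371·c ≈ 3603.59 km.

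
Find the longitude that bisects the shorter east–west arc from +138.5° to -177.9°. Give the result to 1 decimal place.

Signed shortest Δλ from +138.5° to -177.9° is +43.6°.
Midpoint longitude = +138.5° + (+43.6°)/2 = +138.5° + 21.8° = +160.3°.
(The naïve average (+138.5 + -177.9)/2 = -19.7° is on the wrong side of the globe.)

+160.3°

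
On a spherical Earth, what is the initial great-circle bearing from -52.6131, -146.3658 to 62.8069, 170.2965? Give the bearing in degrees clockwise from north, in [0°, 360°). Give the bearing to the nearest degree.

339°

Δλ = 170.2965 − -146.3658 = 316.6623°; wrapped into (−180°, 180°]: -43.3377°.
θ = atan2( sin Δλ · cos φ₂ , cos φ₁ · sin φ₂ − sin φ₁ · cos φ₂ · cos Δλ )
  = atan2(-0.31363, 0.80417) = -21.306° → normalised to [0°, 360°): 338.694°.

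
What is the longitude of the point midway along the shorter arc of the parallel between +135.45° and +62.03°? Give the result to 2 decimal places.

Signed shortest Δλ from +135.45° to +62.03° is -73.42°.
Midpoint longitude = +135.45° + (-73.42°)/2 = +135.45° − 36.71° = +98.74°.

+98.74°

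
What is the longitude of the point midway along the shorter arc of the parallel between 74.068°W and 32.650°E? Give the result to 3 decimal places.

Signed shortest Δλ from -74.068° to +32.650° is +106.718°.
Midpoint longitude = -74.068° + (+106.718°)/2 = -74.068° + 53.359° = -20.709°.

20.709°W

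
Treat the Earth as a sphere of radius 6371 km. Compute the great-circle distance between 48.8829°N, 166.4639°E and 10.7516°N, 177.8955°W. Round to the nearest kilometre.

Δλ = -177.8955 − 166.4639 = -344.3594°; wrapped into (−180°, 180°]: 15.6406°.
Δφ = 10.7516 − 48.8829 = -38.1313°.
a = sin²(Δφ/2) + cos φ₁ · cos φ₂ · sin²(Δλ/2) = 0.118662.
c = 2·atan2(√a, √(1−a)) = 0.70336 rad → d = 6371·c ≈ 4481.08 km.

4481 km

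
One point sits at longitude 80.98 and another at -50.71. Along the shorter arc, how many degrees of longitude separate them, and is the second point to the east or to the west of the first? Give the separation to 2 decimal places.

131.69° west

Raw difference: -50.71 − 80.98 = -131.69°.
Normalise into (−180°, 180°]: -131.69° stays -131.69°.
Negative ⇒ the second point lies to the west; separation 131.69°.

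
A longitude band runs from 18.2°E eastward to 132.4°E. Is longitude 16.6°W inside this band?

Band width going east from +18.2° to +132.4°: ((132.4 − 18.2) mod 360) = 114.2°.
Offset of -16.6° east of the west edge: ((-16.6 − 18.2) mod 360) = 325.2°.
325.2° > 114.2° ⇒ outside.

No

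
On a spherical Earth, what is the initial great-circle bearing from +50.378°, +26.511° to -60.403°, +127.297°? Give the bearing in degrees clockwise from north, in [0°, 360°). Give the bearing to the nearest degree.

Δλ = 127.297 − 26.511 = 100.786°.
θ = atan2( sin Δλ · cos φ₂ , cos φ₁ · sin φ₂ − sin φ₁ · cos φ₂ · cos Δλ )
  = atan2(0.48517, -0.48332) = 134.890° → normalised to [0°, 360°): 134.890°.

135°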